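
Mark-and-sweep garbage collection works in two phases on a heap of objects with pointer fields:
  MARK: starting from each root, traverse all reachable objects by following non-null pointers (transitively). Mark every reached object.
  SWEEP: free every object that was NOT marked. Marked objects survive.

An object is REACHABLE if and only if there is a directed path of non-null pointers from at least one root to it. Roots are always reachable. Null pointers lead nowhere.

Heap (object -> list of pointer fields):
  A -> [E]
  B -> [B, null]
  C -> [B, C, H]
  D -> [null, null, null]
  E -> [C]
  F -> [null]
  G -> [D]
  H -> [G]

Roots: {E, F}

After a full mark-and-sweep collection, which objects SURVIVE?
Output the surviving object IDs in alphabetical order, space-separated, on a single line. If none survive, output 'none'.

Roots: E F
Mark E: refs=C, marked=E
Mark F: refs=null, marked=E F
Mark C: refs=B C H, marked=C E F
Mark B: refs=B null, marked=B C E F
Mark H: refs=G, marked=B C E F H
Mark G: refs=D, marked=B C E F G H
Mark D: refs=null null null, marked=B C D E F G H
Unmarked (collected): A

Answer: B C D E F G H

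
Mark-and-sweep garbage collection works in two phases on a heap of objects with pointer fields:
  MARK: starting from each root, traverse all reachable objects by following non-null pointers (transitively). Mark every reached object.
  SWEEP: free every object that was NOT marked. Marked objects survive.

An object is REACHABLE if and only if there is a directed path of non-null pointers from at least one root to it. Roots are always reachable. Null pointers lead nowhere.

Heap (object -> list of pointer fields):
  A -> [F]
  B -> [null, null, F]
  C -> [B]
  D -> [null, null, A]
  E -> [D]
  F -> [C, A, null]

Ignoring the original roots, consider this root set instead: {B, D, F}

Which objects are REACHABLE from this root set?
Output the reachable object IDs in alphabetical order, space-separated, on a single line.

Roots: B D F
Mark B: refs=null null F, marked=B
Mark D: refs=null null A, marked=B D
Mark F: refs=C A null, marked=B D F
Mark A: refs=F, marked=A B D F
Mark C: refs=B, marked=A B C D F
Unmarked (collected): E

Answer: A B C D F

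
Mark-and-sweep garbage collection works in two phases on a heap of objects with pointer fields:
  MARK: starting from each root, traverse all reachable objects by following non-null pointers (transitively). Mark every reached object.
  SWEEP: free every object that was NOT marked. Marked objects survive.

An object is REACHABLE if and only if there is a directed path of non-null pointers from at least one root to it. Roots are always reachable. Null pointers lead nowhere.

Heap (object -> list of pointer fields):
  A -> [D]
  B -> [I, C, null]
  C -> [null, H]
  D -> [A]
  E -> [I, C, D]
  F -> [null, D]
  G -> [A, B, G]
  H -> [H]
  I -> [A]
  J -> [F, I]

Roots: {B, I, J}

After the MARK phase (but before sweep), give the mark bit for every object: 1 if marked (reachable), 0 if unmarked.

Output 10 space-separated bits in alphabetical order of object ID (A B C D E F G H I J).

Answer: 1 1 1 1 0 1 0 1 1 1

Derivation:
Roots: B I J
Mark B: refs=I C null, marked=B
Mark I: refs=A, marked=B I
Mark J: refs=F I, marked=B I J
Mark C: refs=null H, marked=B C I J
Mark A: refs=D, marked=A B C I J
Mark F: refs=null D, marked=A B C F I J
Mark H: refs=H, marked=A B C F H I J
Mark D: refs=A, marked=A B C D F H I J
Unmarked (collected): E G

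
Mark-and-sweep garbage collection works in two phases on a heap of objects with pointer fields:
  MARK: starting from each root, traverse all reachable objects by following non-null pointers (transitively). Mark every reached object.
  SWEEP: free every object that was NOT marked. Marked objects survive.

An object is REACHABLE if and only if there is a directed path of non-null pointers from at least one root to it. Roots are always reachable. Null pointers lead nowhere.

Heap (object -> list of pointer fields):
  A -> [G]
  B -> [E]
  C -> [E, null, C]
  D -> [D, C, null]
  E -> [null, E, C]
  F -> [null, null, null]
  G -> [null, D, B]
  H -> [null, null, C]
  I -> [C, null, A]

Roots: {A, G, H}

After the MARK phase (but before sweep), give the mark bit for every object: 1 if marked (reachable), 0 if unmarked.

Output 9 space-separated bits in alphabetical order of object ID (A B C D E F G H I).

Answer: 1 1 1 1 1 0 1 1 0

Derivation:
Roots: A G H
Mark A: refs=G, marked=A
Mark G: refs=null D B, marked=A G
Mark H: refs=null null C, marked=A G H
Mark D: refs=D C null, marked=A D G H
Mark B: refs=E, marked=A B D G H
Mark C: refs=E null C, marked=A B C D G H
Mark E: refs=null E C, marked=A B C D E G H
Unmarked (collected): F I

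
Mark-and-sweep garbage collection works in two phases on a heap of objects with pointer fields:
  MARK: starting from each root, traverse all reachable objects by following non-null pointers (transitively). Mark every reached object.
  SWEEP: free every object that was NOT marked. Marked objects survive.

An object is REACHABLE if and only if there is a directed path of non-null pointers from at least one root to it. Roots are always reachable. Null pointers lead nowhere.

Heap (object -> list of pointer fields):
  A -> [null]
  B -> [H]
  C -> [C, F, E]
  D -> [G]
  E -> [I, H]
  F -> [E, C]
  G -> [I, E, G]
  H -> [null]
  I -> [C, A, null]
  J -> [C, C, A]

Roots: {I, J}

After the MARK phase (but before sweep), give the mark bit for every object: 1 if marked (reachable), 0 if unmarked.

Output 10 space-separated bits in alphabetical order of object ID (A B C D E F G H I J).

Answer: 1 0 1 0 1 1 0 1 1 1

Derivation:
Roots: I J
Mark I: refs=C A null, marked=I
Mark J: refs=C C A, marked=I J
Mark C: refs=C F E, marked=C I J
Mark A: refs=null, marked=A C I J
Mark F: refs=E C, marked=A C F I J
Mark E: refs=I H, marked=A C E F I J
Mark H: refs=null, marked=A C E F H I J
Unmarked (collected): B D G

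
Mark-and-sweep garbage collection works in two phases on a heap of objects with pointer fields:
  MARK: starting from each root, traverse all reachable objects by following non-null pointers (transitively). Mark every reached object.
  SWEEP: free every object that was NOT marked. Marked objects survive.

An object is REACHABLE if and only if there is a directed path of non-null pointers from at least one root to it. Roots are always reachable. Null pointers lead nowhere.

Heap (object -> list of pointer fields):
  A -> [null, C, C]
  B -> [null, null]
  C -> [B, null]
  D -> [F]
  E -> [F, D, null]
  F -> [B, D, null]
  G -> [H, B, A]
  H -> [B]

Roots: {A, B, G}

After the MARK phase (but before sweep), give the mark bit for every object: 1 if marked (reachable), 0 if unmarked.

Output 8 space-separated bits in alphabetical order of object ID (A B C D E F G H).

Roots: A B G
Mark A: refs=null C C, marked=A
Mark B: refs=null null, marked=A B
Mark G: refs=H B A, marked=A B G
Mark C: refs=B null, marked=A B C G
Mark H: refs=B, marked=A B C G H
Unmarked (collected): D E F

Answer: 1 1 1 0 0 0 1 1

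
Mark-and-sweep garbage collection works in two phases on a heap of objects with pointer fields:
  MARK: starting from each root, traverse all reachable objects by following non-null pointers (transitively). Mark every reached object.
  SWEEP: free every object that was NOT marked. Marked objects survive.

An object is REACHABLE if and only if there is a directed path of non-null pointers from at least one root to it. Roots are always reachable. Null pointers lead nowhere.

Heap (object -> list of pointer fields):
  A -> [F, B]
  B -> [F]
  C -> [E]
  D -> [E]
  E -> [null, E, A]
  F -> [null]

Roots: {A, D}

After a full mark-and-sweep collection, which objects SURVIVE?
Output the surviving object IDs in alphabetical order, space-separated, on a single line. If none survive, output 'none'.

Answer: A B D E F

Derivation:
Roots: A D
Mark A: refs=F B, marked=A
Mark D: refs=E, marked=A D
Mark F: refs=null, marked=A D F
Mark B: refs=F, marked=A B D F
Mark E: refs=null E A, marked=A B D E F
Unmarked (collected): C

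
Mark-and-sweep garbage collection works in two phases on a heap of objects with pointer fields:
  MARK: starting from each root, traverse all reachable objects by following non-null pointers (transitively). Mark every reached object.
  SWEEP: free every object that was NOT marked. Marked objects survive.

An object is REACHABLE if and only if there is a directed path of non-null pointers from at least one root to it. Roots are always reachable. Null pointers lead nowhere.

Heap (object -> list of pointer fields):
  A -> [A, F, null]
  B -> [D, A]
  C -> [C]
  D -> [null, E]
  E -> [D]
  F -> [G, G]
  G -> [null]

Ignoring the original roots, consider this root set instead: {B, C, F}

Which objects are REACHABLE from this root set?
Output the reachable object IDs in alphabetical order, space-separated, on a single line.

Answer: A B C D E F G

Derivation:
Roots: B C F
Mark B: refs=D A, marked=B
Mark C: refs=C, marked=B C
Mark F: refs=G G, marked=B C F
Mark D: refs=null E, marked=B C D F
Mark A: refs=A F null, marked=A B C D F
Mark G: refs=null, marked=A B C D F G
Mark E: refs=D, marked=A B C D E F G
Unmarked (collected): (none)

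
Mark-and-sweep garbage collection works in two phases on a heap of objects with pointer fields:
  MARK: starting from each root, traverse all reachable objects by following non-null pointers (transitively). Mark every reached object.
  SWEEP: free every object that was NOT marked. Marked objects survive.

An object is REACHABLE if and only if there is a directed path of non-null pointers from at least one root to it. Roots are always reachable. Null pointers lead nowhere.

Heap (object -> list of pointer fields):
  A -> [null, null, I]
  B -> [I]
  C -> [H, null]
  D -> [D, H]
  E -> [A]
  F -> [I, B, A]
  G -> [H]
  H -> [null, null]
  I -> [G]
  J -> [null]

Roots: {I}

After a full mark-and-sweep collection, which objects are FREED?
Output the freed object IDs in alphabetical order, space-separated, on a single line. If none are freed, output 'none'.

Roots: I
Mark I: refs=G, marked=I
Mark G: refs=H, marked=G I
Mark H: refs=null null, marked=G H I
Unmarked (collected): A B C D E F J

Answer: A B C D E F J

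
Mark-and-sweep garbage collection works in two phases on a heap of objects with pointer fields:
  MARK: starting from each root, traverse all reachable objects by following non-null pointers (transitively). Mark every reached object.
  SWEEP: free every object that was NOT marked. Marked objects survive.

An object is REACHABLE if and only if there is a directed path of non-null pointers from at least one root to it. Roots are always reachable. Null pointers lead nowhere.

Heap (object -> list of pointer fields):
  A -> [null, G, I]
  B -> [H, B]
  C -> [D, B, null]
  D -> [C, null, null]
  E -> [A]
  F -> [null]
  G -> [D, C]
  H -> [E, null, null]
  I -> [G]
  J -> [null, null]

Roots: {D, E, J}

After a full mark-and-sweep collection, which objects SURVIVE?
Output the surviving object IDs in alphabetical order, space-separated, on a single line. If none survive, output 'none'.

Roots: D E J
Mark D: refs=C null null, marked=D
Mark E: refs=A, marked=D E
Mark J: refs=null null, marked=D E J
Mark C: refs=D B null, marked=C D E J
Mark A: refs=null G I, marked=A C D E J
Mark B: refs=H B, marked=A B C D E J
Mark G: refs=D C, marked=A B C D E G J
Mark I: refs=G, marked=A B C D E G I J
Mark H: refs=E null null, marked=A B C D E G H I J
Unmarked (collected): F

Answer: A B C D E G H I J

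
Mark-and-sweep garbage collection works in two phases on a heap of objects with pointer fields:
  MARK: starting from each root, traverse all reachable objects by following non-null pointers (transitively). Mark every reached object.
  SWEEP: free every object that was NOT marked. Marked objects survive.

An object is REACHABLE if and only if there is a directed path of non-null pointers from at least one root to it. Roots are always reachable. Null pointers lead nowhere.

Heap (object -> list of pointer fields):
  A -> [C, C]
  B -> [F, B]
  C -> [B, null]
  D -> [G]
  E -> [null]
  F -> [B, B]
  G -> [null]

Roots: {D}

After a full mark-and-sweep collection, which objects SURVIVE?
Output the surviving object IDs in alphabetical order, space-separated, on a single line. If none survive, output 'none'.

Roots: D
Mark D: refs=G, marked=D
Mark G: refs=null, marked=D G
Unmarked (collected): A B C E F

Answer: D G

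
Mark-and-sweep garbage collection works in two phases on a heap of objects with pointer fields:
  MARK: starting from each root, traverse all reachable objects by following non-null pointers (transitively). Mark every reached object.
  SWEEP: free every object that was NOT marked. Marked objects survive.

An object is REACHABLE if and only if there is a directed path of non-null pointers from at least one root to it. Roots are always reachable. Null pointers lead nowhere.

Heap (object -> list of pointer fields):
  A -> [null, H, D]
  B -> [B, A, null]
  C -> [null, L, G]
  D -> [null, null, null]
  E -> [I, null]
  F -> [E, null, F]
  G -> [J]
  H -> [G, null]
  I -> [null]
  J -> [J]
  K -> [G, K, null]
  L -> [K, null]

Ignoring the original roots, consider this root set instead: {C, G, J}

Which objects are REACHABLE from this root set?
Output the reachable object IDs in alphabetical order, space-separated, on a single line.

Answer: C G J K L

Derivation:
Roots: C G J
Mark C: refs=null L G, marked=C
Mark G: refs=J, marked=C G
Mark J: refs=J, marked=C G J
Mark L: refs=K null, marked=C G J L
Mark K: refs=G K null, marked=C G J K L
Unmarked (collected): A B D E F H I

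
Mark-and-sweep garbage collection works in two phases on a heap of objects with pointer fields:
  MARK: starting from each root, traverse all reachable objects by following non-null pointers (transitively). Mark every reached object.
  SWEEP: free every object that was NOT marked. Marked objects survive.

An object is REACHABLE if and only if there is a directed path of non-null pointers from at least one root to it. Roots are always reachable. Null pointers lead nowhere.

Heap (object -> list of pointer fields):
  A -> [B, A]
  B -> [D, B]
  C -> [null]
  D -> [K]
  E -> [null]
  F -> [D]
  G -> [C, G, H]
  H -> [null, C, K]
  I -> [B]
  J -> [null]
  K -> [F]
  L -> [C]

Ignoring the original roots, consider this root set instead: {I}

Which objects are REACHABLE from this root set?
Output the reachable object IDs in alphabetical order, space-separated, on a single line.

Answer: B D F I K

Derivation:
Roots: I
Mark I: refs=B, marked=I
Mark B: refs=D B, marked=B I
Mark D: refs=K, marked=B D I
Mark K: refs=F, marked=B D I K
Mark F: refs=D, marked=B D F I K
Unmarked (collected): A C E G H J L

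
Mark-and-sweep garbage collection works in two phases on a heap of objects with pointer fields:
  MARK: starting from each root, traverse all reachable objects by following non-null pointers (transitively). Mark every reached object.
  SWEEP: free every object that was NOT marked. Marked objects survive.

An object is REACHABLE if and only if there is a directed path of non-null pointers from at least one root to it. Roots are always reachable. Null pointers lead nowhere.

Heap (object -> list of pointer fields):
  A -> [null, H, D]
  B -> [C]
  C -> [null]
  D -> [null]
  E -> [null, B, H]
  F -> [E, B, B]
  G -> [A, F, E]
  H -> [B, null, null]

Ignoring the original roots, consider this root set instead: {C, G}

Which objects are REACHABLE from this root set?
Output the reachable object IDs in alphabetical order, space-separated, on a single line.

Roots: C G
Mark C: refs=null, marked=C
Mark G: refs=A F E, marked=C G
Mark A: refs=null H D, marked=A C G
Mark F: refs=E B B, marked=A C F G
Mark E: refs=null B H, marked=A C E F G
Mark H: refs=B null null, marked=A C E F G H
Mark D: refs=null, marked=A C D E F G H
Mark B: refs=C, marked=A B C D E F G H
Unmarked (collected): (none)

Answer: A B C D E F G H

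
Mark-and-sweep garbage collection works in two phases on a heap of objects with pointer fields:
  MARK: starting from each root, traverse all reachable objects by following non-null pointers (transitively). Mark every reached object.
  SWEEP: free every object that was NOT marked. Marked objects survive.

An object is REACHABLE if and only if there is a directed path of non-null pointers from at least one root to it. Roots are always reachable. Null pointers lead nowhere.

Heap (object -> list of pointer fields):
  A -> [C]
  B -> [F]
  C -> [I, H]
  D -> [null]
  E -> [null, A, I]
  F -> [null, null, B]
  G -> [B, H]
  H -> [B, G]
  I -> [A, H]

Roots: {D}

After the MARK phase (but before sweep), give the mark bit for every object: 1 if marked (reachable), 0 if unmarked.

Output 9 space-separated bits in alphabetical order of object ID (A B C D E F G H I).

Roots: D
Mark D: refs=null, marked=D
Unmarked (collected): A B C E F G H I

Answer: 0 0 0 1 0 0 0 0 0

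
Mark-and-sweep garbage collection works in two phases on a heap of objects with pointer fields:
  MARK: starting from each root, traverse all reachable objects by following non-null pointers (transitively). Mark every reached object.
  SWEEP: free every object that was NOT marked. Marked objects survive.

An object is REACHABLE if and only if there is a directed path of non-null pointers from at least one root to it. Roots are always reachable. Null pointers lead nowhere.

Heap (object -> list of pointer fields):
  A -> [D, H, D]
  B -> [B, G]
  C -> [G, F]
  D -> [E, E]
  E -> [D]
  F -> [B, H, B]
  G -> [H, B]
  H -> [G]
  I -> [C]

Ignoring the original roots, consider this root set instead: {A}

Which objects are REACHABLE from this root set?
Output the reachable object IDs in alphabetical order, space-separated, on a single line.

Answer: A B D E G H

Derivation:
Roots: A
Mark A: refs=D H D, marked=A
Mark D: refs=E E, marked=A D
Mark H: refs=G, marked=A D H
Mark E: refs=D, marked=A D E H
Mark G: refs=H B, marked=A D E G H
Mark B: refs=B G, marked=A B D E G H
Unmarked (collected): C F I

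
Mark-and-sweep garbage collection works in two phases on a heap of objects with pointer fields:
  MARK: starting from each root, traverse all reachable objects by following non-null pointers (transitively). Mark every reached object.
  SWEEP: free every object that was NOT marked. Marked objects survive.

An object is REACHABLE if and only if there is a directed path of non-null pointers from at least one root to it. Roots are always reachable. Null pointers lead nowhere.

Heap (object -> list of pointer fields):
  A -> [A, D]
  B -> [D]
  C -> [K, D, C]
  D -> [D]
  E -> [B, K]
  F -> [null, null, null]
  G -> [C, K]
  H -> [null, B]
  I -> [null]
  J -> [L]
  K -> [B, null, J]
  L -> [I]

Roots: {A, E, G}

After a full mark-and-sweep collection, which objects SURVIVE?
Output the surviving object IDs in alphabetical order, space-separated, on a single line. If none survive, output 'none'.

Answer: A B C D E G I J K L

Derivation:
Roots: A E G
Mark A: refs=A D, marked=A
Mark E: refs=B K, marked=A E
Mark G: refs=C K, marked=A E G
Mark D: refs=D, marked=A D E G
Mark B: refs=D, marked=A B D E G
Mark K: refs=B null J, marked=A B D E G K
Mark C: refs=K D C, marked=A B C D E G K
Mark J: refs=L, marked=A B C D E G J K
Mark L: refs=I, marked=A B C D E G J K L
Mark I: refs=null, marked=A B C D E G I J K L
Unmarked (collected): F H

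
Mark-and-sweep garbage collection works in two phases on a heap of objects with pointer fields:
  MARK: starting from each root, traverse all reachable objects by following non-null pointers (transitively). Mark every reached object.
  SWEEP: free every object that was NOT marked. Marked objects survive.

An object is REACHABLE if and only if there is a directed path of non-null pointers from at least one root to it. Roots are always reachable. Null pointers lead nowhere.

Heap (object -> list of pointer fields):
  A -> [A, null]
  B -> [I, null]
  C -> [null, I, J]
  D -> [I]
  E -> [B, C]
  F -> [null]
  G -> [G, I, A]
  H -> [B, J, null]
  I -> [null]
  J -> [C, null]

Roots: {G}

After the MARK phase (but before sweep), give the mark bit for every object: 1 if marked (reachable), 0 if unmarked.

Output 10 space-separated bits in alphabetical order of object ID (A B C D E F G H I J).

Answer: 1 0 0 0 0 0 1 0 1 0

Derivation:
Roots: G
Mark G: refs=G I A, marked=G
Mark I: refs=null, marked=G I
Mark A: refs=A null, marked=A G I
Unmarked (collected): B C D E F H J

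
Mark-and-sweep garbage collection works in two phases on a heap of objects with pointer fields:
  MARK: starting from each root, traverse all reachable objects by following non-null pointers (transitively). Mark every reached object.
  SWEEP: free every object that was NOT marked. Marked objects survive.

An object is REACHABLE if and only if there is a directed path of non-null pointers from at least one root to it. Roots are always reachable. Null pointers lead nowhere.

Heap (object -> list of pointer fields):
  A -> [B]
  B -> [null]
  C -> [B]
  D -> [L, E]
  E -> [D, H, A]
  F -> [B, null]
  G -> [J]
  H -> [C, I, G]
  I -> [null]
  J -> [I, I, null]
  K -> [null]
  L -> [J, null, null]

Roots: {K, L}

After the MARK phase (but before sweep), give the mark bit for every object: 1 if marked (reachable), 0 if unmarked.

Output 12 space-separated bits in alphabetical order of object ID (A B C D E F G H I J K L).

Roots: K L
Mark K: refs=null, marked=K
Mark L: refs=J null null, marked=K L
Mark J: refs=I I null, marked=J K L
Mark I: refs=null, marked=I J K L
Unmarked (collected): A B C D E F G H

Answer: 0 0 0 0 0 0 0 0 1 1 1 1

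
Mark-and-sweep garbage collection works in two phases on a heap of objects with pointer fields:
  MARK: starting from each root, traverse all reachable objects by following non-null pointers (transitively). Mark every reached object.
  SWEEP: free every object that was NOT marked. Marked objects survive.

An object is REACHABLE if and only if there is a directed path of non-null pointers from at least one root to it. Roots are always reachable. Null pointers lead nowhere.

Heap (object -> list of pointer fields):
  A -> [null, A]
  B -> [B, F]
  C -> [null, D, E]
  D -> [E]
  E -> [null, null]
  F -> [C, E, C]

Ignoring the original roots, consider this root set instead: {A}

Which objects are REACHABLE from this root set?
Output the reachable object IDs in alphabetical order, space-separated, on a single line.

Roots: A
Mark A: refs=null A, marked=A
Unmarked (collected): B C D E F

Answer: A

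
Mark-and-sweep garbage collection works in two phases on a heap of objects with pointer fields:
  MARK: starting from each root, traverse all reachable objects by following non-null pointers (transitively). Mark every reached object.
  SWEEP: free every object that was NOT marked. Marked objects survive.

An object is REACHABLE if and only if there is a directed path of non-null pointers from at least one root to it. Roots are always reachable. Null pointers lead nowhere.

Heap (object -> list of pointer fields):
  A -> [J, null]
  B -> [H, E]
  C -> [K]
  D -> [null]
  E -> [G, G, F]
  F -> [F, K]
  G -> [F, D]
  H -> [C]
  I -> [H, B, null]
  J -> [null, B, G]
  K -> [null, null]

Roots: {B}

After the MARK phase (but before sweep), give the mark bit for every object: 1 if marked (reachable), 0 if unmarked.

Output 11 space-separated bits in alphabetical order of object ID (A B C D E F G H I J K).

Roots: B
Mark B: refs=H E, marked=B
Mark H: refs=C, marked=B H
Mark E: refs=G G F, marked=B E H
Mark C: refs=K, marked=B C E H
Mark G: refs=F D, marked=B C E G H
Mark F: refs=F K, marked=B C E F G H
Mark K: refs=null null, marked=B C E F G H K
Mark D: refs=null, marked=B C D E F G H K
Unmarked (collected): A I J

Answer: 0 1 1 1 1 1 1 1 0 0 1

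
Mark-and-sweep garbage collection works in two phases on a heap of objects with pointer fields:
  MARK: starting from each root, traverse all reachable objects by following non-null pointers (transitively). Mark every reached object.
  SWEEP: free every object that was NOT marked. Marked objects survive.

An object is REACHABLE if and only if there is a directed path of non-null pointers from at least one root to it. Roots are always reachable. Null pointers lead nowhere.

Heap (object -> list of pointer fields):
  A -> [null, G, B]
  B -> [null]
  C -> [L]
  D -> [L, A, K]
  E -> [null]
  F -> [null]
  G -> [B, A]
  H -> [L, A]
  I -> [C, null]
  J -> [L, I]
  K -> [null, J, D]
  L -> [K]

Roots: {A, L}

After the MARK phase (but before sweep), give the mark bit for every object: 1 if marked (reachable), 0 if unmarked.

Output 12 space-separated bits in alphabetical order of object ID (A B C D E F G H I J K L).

Roots: A L
Mark A: refs=null G B, marked=A
Mark L: refs=K, marked=A L
Mark G: refs=B A, marked=A G L
Mark B: refs=null, marked=A B G L
Mark K: refs=null J D, marked=A B G K L
Mark J: refs=L I, marked=A B G J K L
Mark D: refs=L A K, marked=A B D G J K L
Mark I: refs=C null, marked=A B D G I J K L
Mark C: refs=L, marked=A B C D G I J K L
Unmarked (collected): E F H

Answer: 1 1 1 1 0 0 1 0 1 1 1 1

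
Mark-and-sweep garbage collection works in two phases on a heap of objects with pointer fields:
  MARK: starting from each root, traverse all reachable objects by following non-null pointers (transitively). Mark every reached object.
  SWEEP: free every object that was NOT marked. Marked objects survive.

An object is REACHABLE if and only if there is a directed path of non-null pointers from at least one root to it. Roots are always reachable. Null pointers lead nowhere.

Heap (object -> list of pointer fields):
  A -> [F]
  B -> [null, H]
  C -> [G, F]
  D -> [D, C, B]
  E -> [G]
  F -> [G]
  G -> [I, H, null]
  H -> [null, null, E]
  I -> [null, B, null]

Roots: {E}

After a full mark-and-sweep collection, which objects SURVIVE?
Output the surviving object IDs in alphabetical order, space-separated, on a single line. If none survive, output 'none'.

Roots: E
Mark E: refs=G, marked=E
Mark G: refs=I H null, marked=E G
Mark I: refs=null B null, marked=E G I
Mark H: refs=null null E, marked=E G H I
Mark B: refs=null H, marked=B E G H I
Unmarked (collected): A C D F

Answer: B E G H I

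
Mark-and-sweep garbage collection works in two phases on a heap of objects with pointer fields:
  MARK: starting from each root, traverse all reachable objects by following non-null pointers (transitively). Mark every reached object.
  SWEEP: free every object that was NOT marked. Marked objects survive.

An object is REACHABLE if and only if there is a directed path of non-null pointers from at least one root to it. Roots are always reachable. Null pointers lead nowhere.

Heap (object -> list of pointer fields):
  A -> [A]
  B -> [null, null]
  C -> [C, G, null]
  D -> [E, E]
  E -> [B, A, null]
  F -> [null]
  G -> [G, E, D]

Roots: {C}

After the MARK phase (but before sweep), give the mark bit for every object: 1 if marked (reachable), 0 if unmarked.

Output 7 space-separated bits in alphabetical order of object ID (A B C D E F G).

Roots: C
Mark C: refs=C G null, marked=C
Mark G: refs=G E D, marked=C G
Mark E: refs=B A null, marked=C E G
Mark D: refs=E E, marked=C D E G
Mark B: refs=null null, marked=B C D E G
Mark A: refs=A, marked=A B C D E G
Unmarked (collected): F

Answer: 1 1 1 1 1 0 1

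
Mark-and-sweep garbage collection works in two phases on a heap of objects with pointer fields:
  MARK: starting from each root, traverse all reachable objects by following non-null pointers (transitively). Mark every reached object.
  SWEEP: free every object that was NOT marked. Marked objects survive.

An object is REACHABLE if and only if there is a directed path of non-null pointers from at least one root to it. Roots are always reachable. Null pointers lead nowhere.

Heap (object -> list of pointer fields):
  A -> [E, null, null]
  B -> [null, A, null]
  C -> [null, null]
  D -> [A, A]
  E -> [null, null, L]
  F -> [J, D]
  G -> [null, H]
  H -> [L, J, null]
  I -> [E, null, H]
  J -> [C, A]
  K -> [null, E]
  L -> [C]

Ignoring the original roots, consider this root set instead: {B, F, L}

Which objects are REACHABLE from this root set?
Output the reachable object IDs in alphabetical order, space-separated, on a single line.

Roots: B F L
Mark B: refs=null A null, marked=B
Mark F: refs=J D, marked=B F
Mark L: refs=C, marked=B F L
Mark A: refs=E null null, marked=A B F L
Mark J: refs=C A, marked=A B F J L
Mark D: refs=A A, marked=A B D F J L
Mark C: refs=null null, marked=A B C D F J L
Mark E: refs=null null L, marked=A B C D E F J L
Unmarked (collected): G H I K

Answer: A B C D E F J L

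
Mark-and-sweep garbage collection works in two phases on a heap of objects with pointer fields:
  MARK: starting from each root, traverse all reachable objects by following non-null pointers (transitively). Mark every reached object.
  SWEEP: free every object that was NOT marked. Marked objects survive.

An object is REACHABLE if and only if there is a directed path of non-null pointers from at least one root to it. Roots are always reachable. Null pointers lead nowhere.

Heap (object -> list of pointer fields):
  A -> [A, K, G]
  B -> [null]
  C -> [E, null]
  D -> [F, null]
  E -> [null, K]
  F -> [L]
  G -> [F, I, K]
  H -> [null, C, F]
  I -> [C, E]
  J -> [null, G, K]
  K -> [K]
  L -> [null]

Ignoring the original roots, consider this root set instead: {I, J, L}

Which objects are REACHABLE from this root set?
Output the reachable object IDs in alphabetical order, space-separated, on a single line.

Roots: I J L
Mark I: refs=C E, marked=I
Mark J: refs=null G K, marked=I J
Mark L: refs=null, marked=I J L
Mark C: refs=E null, marked=C I J L
Mark E: refs=null K, marked=C E I J L
Mark G: refs=F I K, marked=C E G I J L
Mark K: refs=K, marked=C E G I J K L
Mark F: refs=L, marked=C E F G I J K L
Unmarked (collected): A B D H

Answer: C E F G I J K L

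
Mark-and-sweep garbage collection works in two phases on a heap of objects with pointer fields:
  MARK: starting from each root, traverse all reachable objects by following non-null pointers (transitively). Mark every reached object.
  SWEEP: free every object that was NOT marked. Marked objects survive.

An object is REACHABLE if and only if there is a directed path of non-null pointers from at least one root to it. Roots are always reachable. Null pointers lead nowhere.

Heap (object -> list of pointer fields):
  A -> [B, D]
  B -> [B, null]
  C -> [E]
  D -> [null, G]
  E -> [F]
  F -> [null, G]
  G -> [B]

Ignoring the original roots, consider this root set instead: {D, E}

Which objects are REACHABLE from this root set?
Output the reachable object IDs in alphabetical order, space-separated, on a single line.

Roots: D E
Mark D: refs=null G, marked=D
Mark E: refs=F, marked=D E
Mark G: refs=B, marked=D E G
Mark F: refs=null G, marked=D E F G
Mark B: refs=B null, marked=B D E F G
Unmarked (collected): A C

Answer: B D E F G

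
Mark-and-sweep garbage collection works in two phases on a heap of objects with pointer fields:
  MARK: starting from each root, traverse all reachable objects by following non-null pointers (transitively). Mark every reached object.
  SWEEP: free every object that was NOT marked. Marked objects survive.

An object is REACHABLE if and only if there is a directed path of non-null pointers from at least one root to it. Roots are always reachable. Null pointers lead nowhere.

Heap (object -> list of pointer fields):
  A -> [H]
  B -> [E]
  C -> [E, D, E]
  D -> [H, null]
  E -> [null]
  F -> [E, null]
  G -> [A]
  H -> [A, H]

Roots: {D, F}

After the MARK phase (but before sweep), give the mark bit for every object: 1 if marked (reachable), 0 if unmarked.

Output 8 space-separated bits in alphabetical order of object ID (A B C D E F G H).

Answer: 1 0 0 1 1 1 0 1

Derivation:
Roots: D F
Mark D: refs=H null, marked=D
Mark F: refs=E null, marked=D F
Mark H: refs=A H, marked=D F H
Mark E: refs=null, marked=D E F H
Mark A: refs=H, marked=A D E F H
Unmarked (collected): B C G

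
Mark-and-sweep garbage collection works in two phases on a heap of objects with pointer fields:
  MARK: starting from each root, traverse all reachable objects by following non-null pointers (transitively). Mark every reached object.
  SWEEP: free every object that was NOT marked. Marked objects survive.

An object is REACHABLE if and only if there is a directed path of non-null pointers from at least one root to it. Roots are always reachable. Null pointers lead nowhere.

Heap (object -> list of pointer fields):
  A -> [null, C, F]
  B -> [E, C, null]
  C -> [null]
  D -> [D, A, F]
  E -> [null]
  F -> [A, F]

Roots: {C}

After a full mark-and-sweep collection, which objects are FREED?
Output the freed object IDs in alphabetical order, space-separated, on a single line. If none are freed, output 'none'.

Roots: C
Mark C: refs=null, marked=C
Unmarked (collected): A B D E F

Answer: A B D E F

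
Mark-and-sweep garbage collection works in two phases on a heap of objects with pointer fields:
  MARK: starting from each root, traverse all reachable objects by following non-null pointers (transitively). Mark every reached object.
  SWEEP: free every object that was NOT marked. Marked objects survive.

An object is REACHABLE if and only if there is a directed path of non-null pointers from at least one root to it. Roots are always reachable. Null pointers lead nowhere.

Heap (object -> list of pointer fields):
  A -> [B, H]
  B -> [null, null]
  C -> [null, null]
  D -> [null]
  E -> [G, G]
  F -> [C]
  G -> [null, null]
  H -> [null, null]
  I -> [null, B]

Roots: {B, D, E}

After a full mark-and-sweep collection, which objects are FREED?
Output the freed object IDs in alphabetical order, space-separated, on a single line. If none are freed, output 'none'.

Answer: A C F H I

Derivation:
Roots: B D E
Mark B: refs=null null, marked=B
Mark D: refs=null, marked=B D
Mark E: refs=G G, marked=B D E
Mark G: refs=null null, marked=B D E G
Unmarked (collected): A C F H I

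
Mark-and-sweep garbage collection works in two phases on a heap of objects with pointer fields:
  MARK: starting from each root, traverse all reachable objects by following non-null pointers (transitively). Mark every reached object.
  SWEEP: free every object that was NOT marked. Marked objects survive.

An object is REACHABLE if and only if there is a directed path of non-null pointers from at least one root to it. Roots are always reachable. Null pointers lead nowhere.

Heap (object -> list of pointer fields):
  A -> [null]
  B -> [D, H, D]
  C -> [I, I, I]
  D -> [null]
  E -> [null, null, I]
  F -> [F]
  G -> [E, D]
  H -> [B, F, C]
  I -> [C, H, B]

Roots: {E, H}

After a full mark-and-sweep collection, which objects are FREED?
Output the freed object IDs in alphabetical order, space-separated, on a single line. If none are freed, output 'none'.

Answer: A G

Derivation:
Roots: E H
Mark E: refs=null null I, marked=E
Mark H: refs=B F C, marked=E H
Mark I: refs=C H B, marked=E H I
Mark B: refs=D H D, marked=B E H I
Mark F: refs=F, marked=B E F H I
Mark C: refs=I I I, marked=B C E F H I
Mark D: refs=null, marked=B C D E F H I
Unmarked (collected): A G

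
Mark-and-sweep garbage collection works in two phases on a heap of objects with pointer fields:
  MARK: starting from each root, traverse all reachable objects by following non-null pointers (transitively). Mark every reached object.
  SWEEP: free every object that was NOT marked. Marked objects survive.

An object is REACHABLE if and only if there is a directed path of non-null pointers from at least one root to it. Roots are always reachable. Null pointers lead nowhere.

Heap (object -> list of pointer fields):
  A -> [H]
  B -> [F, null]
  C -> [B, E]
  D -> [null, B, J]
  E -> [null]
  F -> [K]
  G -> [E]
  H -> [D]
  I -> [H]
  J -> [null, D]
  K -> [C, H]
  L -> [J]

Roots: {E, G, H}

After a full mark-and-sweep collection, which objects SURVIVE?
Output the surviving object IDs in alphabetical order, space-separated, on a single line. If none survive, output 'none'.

Answer: B C D E F G H J K

Derivation:
Roots: E G H
Mark E: refs=null, marked=E
Mark G: refs=E, marked=E G
Mark H: refs=D, marked=E G H
Mark D: refs=null B J, marked=D E G H
Mark B: refs=F null, marked=B D E G H
Mark J: refs=null D, marked=B D E G H J
Mark F: refs=K, marked=B D E F G H J
Mark K: refs=C H, marked=B D E F G H J K
Mark C: refs=B E, marked=B C D E F G H J K
Unmarked (collected): A I L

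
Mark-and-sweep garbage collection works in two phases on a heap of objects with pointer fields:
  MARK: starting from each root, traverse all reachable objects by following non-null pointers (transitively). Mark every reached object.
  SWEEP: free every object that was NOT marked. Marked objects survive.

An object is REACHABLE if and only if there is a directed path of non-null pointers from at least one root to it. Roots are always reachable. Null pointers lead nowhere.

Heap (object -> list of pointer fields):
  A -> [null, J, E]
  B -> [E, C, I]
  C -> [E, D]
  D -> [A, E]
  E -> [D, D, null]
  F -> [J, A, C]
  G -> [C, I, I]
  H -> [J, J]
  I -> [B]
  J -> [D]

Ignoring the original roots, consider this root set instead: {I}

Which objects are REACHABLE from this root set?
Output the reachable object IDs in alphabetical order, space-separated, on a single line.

Answer: A B C D E I J

Derivation:
Roots: I
Mark I: refs=B, marked=I
Mark B: refs=E C I, marked=B I
Mark E: refs=D D null, marked=B E I
Mark C: refs=E D, marked=B C E I
Mark D: refs=A E, marked=B C D E I
Mark A: refs=null J E, marked=A B C D E I
Mark J: refs=D, marked=A B C D E I J
Unmarked (collected): F G H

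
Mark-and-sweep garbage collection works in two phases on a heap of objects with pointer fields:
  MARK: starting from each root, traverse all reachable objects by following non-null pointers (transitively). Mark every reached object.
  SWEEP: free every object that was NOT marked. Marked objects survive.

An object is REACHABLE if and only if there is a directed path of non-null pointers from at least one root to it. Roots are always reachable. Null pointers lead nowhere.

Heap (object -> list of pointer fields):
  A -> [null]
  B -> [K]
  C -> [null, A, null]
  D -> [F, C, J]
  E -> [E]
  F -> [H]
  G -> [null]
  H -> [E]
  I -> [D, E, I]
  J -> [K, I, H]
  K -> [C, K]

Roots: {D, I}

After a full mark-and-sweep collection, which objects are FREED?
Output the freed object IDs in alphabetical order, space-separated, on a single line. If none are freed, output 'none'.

Roots: D I
Mark D: refs=F C J, marked=D
Mark I: refs=D E I, marked=D I
Mark F: refs=H, marked=D F I
Mark C: refs=null A null, marked=C D F I
Mark J: refs=K I H, marked=C D F I J
Mark E: refs=E, marked=C D E F I J
Mark H: refs=E, marked=C D E F H I J
Mark A: refs=null, marked=A C D E F H I J
Mark K: refs=C K, marked=A C D E F H I J K
Unmarked (collected): B G

Answer: B G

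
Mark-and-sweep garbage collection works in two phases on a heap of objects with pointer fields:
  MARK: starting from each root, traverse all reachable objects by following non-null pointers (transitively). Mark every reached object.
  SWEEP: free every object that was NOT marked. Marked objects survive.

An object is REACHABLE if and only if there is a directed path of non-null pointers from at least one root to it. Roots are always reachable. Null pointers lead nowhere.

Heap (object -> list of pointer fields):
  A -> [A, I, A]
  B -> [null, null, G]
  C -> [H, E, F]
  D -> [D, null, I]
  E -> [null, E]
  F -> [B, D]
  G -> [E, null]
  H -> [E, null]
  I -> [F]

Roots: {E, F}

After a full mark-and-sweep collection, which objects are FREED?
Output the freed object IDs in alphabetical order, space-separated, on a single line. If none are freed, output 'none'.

Answer: A C H

Derivation:
Roots: E F
Mark E: refs=null E, marked=E
Mark F: refs=B D, marked=E F
Mark B: refs=null null G, marked=B E F
Mark D: refs=D null I, marked=B D E F
Mark G: refs=E null, marked=B D E F G
Mark I: refs=F, marked=B D E F G I
Unmarked (collected): A C H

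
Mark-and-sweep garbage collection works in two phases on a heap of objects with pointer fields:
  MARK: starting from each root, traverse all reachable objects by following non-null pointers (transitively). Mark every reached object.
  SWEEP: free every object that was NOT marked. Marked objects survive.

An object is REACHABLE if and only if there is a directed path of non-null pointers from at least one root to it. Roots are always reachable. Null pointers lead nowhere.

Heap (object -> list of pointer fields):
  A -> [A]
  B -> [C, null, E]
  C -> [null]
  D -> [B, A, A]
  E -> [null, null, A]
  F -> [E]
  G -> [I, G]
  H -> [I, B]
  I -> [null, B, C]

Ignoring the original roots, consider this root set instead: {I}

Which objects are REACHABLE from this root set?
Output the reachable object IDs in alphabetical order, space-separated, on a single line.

Roots: I
Mark I: refs=null B C, marked=I
Mark B: refs=C null E, marked=B I
Mark C: refs=null, marked=B C I
Mark E: refs=null null A, marked=B C E I
Mark A: refs=A, marked=A B C E I
Unmarked (collected): D F G H

Answer: A B C E I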